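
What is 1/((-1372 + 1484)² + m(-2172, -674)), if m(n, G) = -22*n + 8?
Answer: 1/60336 ≈ 1.6574e-5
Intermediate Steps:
m(n, G) = 8 - 22*n
1/((-1372 + 1484)² + m(-2172, -674)) = 1/((-1372 + 1484)² + (8 - 22*(-2172))) = 1/(112² + (8 + 47784)) = 1/(12544 + 47792) = 1/60336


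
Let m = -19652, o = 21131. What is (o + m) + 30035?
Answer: 31514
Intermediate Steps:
(o + m) + 30035 = (21131 - 19652) + 30035 = 1479 + 30035 = 31514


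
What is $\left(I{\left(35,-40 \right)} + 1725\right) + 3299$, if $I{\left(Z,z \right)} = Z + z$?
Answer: $5019$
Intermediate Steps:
$\left(I{\left(35,-40 \right)} + 1725\right) + 3299 = \left(\left(35 - 40\right) + 1725\right) + 3299 = \left(-5 + 1725\right) + 3299 = 1720 + 3299 = 5019$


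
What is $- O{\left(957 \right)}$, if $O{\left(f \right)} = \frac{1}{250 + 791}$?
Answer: $- \frac{1}{1041} \approx -0.00096061$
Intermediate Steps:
$O{\left(f \right)} = \frac{1}{1041}$
$- O{\left(957 \right)} = \left(-1\right) \frac{1}{1041} = - \frac{1}{1041}$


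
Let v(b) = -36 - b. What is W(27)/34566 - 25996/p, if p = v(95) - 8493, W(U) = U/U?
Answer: 16046185/5323164 ≈ 3.0144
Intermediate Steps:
W(U) = 1
p = -8624 (p = (-36 - 1*95) - 8493 = (-36 - 95) - 8493 = -131 - 8493 = -8624)
W(27)/34566 - 25996/p = 1/34566 - 25996/(-8624) = 1*(1/34566) - 25996*(-1/8624) = 1/34566 + 6499/2156 = 16046185/5323164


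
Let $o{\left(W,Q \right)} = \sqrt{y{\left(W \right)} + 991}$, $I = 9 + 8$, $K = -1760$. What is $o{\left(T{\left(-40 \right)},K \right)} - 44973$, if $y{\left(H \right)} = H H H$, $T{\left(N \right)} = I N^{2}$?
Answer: $-44973 + 3 \sqrt{2235960888999} \approx 4.441 \cdot 10^{6}$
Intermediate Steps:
$I = 17$
$T{\left(N \right)} = 17 N^{2}$
$y{\left(H \right)} = H^{3}$ ($y{\left(H \right)} = H^{2} H = H^{3}$)
$o{\left(W,Q \right)} = \sqrt{991 + W^{3}}$ ($o{\left(W,Q \right)} = \sqrt{W^{3} + 991} = \sqrt{991 + W^{3}}$)
$o{\left(T{\left(-40 \right)},K \right)} - 44973 = \sqrt{991 + \left(17 \left(-40\right)^{2}\right)^{3}} - 44973 = \sqrt{991 + \left(17 \cdot 1600\right)^{3}} - 44973 = \sqrt{991 + 27200^{3}} - 44973 = \sqrt{991 + 20123648000000} - 44973 = \sqrt{20123648000991} - 44973 = 3 \sqrt{2235960888999} - 44973 = -44973 + 3 \sqrt{2235960888999}$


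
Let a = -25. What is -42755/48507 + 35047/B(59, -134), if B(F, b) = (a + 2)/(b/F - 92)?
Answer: 411107829581/2861913 ≈ 1.4365e+5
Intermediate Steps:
B(F, b) = -23/(-92 + b/F) (B(F, b) = (-25 + 2)/(b/F - 92) = -23/(-92 + b/F))
-42755/48507 + 35047/B(59, -134) = -42755/48507 + 35047/((23*59/(-1*(-134) + 92*59))) = -42755*1/48507 + 35047/((23*59/(134 + 5428))) = -42755/48507 + 35047/((23*59/5562)) = -42755/48507 + 35047/((23*59*(1/5562))) = -42755/48507 + 35047/(1357/5562) = -42755/48507 + 35047*(5562/1357) = -42755/48507 + 194931414/1357 = 411107829581/2861913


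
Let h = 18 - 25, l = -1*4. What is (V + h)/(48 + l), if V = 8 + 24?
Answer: 25/44 ≈ 0.56818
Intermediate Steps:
l = -4
h = -7
V = 32
(V + h)/(48 + l) = (32 - 7)/(48 - 4) = 25/44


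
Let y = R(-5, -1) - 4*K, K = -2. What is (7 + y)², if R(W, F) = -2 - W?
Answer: 324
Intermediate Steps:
y = 11 (y = (-2 - 1*(-5)) - 4*(-2) = (-2 + 5) + 8 = 3 + 8 = 11)
(7 + y)² = (7 + 11)² = 18² = 324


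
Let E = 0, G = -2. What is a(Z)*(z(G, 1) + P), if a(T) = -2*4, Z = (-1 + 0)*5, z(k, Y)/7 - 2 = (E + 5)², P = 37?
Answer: -1808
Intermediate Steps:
z(k, Y) = 189 (z(k, Y) = 14 + 7*(0 + 5)² = 14 + 7*5² = 14 + 7*25 = 14 + 175 = 189)
Z = -5 (Z = -1*5 = -5)
a(T) = -8
a(Z)*(z(G, 1) + P) = -8*(189 + 37) = -8*226 = -1808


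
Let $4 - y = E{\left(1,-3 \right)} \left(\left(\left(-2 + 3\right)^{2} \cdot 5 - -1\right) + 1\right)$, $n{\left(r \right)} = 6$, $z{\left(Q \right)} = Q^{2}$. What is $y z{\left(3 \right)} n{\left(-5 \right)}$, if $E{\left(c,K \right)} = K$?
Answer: $1350$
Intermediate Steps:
$y = 25$ ($y = 4 - - 3 \left(\left(\left(-2 + 3\right)^{2} \cdot 5 - -1\right) + 1\right) = 4 - - 3 \left(\left(1^{2} \cdot 5 + 1\right) + 1\right) = 4 - - 3 \left(\left(1 \cdot 5 + 1\right) + 1\right) = 4 - - 3 \left(\left(5 + 1\right) + 1\right) = 4 - - 3 \left(6 + 1\right) = 4 - \left(-3\right) 7 = 4 - -21 = 4 + 21 = 25$)
$y z{\left(3 \right)} n{\left(-5 \right)} = 25 \cdot 3^{2} \cdot 6 = 25 \cdot 9 \cdot 6 = 25 \cdot 54 = 1350$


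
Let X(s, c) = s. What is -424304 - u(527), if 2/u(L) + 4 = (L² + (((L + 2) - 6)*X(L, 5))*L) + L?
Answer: -61749181333778/145530519 ≈ -4.2430e+5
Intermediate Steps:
u(L) = 2/(-4 + L + L² + L²*(-4 + L)) (u(L) = 2/(-4 + ((L² + (((L + 2) - 6)*L)*L) + L)) = 2/(-4 + ((L² + (((2 + L) - 6)*L)*L) + L)) = 2/(-4 + ((L² + ((-4 + L)*L)*L) + L)) = 2/(-4 + ((L² + (L*(-4 + L))*L) + L)) = 2/(-4 + ((L² + L²*(-4 + L)) + L)) = 2/(-4 + (L + L² + L²*(-4 + L))) = 2/(-4 + L + L² + L²*(-4 + L)))
-424304 - u(527) = -424304 - 2/(-4 + 527 + 527³ - 3*527²) = -424304 - 2/(-4 + 527 + 146363183 - 3*277729) = -424304 - 2/(-4 + 527 + 146363183 - 833187) = -424304 - 2/145530519 = -61749181333778/145530519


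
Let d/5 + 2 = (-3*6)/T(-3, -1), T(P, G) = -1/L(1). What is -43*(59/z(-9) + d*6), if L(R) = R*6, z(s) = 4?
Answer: -549497/4 ≈ -1.3737e+5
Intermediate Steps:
L(R) = 6*R
T(P, G) = -⅙ (T(P, G) = -1/(6*1) = -1/6 = -1*⅙ = -⅙)
d = 530 (d = -10 + 5*((-3*6)/(-⅙)) = -10 + 5*(-18*(-6)) = -10 + 5*108 = -10 + 540 = 530)
-43*(59/z(-9) + d*6) = -43*(59/4 + 530*6) = -43*(59*(¼) + 3180) = -43*(59/4 + 3180) = -43*12779/4 = -549497/4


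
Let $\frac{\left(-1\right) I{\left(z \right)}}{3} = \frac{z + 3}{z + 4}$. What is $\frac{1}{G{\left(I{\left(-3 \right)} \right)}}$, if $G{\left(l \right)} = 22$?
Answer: $\frac{1}{22} \approx 0.045455$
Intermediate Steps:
$I{\left(z \right)} = - \frac{3 \left(3 + z\right)}{4 + z}$ ($I{\left(z \right)} = - 3 \frac{z + 3}{z + 4} = - 3 \frac{3 + z}{4 + z} = - \frac{3 \left(3 + z\right)}{4 + z}$)
$\frac{1}{G{\left(I{\left(-3 \right)} \right)}} = \frac{1}{22}$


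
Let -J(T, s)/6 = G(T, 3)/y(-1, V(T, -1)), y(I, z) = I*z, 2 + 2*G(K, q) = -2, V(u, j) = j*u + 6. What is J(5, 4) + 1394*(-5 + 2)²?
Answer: 12534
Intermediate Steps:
V(u, j) = 6 + j*u
G(K, q) = -2 (G(K, q) = -1 + (½)*(-2) = -1 - 1 = -2)
J(T, s) = 12/(-6 + T) (J(T, s) = -(-12)/((-(6 - T))) = -(-12)/(-6 + T) = 12/(-6 + T))
J(5, 4) + 1394*(-5 + 2)² = 12/(-6 + 5) + 1394*(-5 + 2)² = 12/(-1) + 1394*(-3)² = 12*(-1) + 1394*9 = -12 + 12546 = 12534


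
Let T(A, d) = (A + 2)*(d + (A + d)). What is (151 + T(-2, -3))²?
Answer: 22801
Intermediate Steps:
T(A, d) = (2 + A)*(A + 2*d)
(151 + T(-2, -3))² = (151 + ((-2)² + 2*(-2) + 4*(-3) + 2*(-2)*(-3)))² = (151 + (4 - 4 - 12 + 12))² = (151 + 0)² = 151² = 22801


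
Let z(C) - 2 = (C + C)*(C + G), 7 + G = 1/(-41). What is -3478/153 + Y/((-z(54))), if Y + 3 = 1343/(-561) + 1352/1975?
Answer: -7861272480253/345837776625 ≈ -22.731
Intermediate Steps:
G = -288/41 (G = -7 + 1/(-41) = -7 - 1/41 = -288/41 ≈ -7.0244)
z(C) = 2 + 2*C*(-288/41 + C) (z(C) = 2 + (C + C)*(C - 288/41) = 2 + (2*C)*(-288/41 + C) = 2 + 2*C*(-288/41 + C))
Y = -306934/65175 (Y = -3 + (1343/(-561) + 1352/1975) = -3 + (1343*(-1/561) + 1352*(1/1975)) = -3 + (-79/33 + 1352/1975) = -3 - 111409/65175 = -306934/65175 ≈ -4.7094)
-3478/153 + Y/((-z(54))) = -3478/153 - 306934*(-1/(2 + 2*54² - 576/41*54))/65175 = -3478*1/153 - 306934*(-1/(2 + 2*2916 - 31104/41))/65175 = -3478/153 - 306934*(-1/(2 + 5832 - 31104/41))/65175 = -3478/153 - 306934/(65175*((-1*208090/41))) = -3478/153 - 306934/(65175*(-208090/41)) = -3478/153 - 306934/65175*(-41/208090) = -3478/153 + 6292147/6781132875 = -7861272480253/345837776625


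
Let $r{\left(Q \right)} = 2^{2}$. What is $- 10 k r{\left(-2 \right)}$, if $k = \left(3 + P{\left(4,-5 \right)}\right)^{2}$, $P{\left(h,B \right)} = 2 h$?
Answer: $-4840$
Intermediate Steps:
$k = 121$ ($k = \left(3 + 2 \cdot 4\right)^{2} = \left(3 + 8\right)^{2} = 11^{2} = 121$)
$r{\left(Q \right)} = 4$
$- 10 k r{\left(-2 \right)} = \left(-10\right) 121 \cdot 4 = \left(-1210\right) 4 = -4840$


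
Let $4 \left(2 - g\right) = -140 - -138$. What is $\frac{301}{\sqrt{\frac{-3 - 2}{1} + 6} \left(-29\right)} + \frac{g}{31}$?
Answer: $- \frac{18517}{1798} \approx -10.299$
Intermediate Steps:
$g = \frac{5}{2}$ ($g = 2 - \frac{-140 - -138}{4} = 2 - \frac{-140 + 138}{4} = 2 - - \frac{1}{2} = 2 + \frac{1}{2} = \frac{5}{2} \approx 2.5$)
$\frac{301}{\sqrt{\frac{-3 - 2}{1} + 6} \left(-29\right)} + \frac{g}{31} = \frac{301}{\sqrt{\frac{-3 - 2}{1} + 6} \left(-29\right)} + \frac{5}{2 \cdot 31} = \frac{301}{\sqrt{\left(-3 - 2\right) 1 + 6} \left(-29\right)} + \frac{5}{2} \cdot \frac{1}{31} = \frac{301}{\sqrt{\left(-5\right) 1 + 6} \left(-29\right)} + \frac{5}{62} = \frac{301}{\sqrt{-5 + 6} \left(-29\right)} + \frac{5}{62} = \frac{301}{\sqrt{1} \left(-29\right)} + \frac{5}{62} = \frac{301}{1 \left(-29\right)} + \frac{5}{62} = \frac{301}{-29} + \frac{5}{62} = 301 \left(- \frac{1}{29}\right) + \frac{5}{62} = - \frac{301}{29} + \frac{5}{62} = - \frac{18517}{1798}$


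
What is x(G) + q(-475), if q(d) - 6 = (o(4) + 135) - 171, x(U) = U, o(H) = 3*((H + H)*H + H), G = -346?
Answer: -268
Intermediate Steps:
o(H) = 3*H + 6*H**2 (o(H) = 3*((2*H)*H + H) = 3*(2*H**2 + H) = 3*(H + 2*H**2) = 3*H + 6*H**2)
q(d) = 78 (q(d) = 6 + ((3*4*(1 + 2*4) + 135) - 171) = 6 + ((3*4*(1 + 8) + 135) - 171) = 6 + ((3*4*9 + 135) - 171) = 6 + ((108 + 135) - 171) = 6 + (243 - 171) = 6 + 72 = 78)
x(G) + q(-475) = -346 + 78 = -268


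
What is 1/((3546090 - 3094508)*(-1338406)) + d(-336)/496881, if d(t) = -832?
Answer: -502860848995825/300314905364187252 ≈ -0.0016744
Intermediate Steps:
1/((3546090 - 3094508)*(-1338406)) + d(-336)/496881 = 1/((3546090 - 3094508)*(-1338406)) - 832/496881 = -1/1338406/451582 - 832*1/496881 = (1/451582)*(-1/1338406) - 832/496881 = -1/604400058292 - 832/496881 = -502860848995825/300314905364187252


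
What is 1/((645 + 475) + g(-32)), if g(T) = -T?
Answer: 1/1152 ≈ 0.00086806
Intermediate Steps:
1/((645 + 475) + g(-32)) = 1/((645 + 475) - 1*(-32)) = 1/(1120 + 32) = 1/1152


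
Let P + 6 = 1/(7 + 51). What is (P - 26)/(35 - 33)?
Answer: -1855/116 ≈ -15.991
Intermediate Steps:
P = -347/58 (P = -6 + 1/(7 + 51) = -6 + 1/58 = -347/58 ≈ -5.9828)
(P - 26)/(35 - 33) = (-347/58 - 26)/(35 - 33) = -1855/58/2 = (1/2)*(-1855/58) = -1855/116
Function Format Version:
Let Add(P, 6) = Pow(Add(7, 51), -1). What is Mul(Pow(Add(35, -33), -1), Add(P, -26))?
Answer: Rational(-1855, 116) ≈ -15.991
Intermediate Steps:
P = Rational(-347, 58) (P = Add(-6, Pow(Add(7, 51), -1)) = Add(-6, Pow(58, -1)) = Add(-6, Rational(1, 58)) = Rational(-347, 58) ≈ -5.9828)
Mul(Pow(Add(35, -33), -1), Add(P, -26)) = Mul(Pow(Add(35, -33), -1), Add(Rational(-347, 58), -26)) = Mul(Pow(2, -1), Rational(-1855, 58)) = Mul(Rational(1, 2), Rational(-1855, 58)) = Rational(-1855, 116)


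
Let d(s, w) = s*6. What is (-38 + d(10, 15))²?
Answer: 484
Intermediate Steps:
d(s, w) = 6*s
(-38 + d(10, 15))² = (-38 + 6*10)² = (-38 + 60)² = 22² = 484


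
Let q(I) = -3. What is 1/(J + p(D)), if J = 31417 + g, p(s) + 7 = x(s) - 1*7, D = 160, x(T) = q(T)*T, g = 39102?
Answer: 1/70025 ≈ 1.4281e-5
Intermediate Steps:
x(T) = -3*T
p(s) = -14 - 3*s (p(s) = -7 + (-3*s - 1*7) = -7 + (-3*s - 7) = -7 + (-7 - 3*s) = -14 - 3*s)
J = 70519 (J = 31417 + 39102 = 70519)
1/(J + p(D)) = 1/(70519 + (-14 - 3*160)) = 1/(70519 + (-14 - 480)) = 1/(70519 - 494) = 1/70025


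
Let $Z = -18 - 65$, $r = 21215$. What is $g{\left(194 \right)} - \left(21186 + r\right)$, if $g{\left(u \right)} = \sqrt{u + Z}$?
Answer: $-42401 + \sqrt{111} \approx -42390.0$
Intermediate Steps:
$Z = -83$ ($Z = -18 - 65 = -83$)
$g{\left(u \right)} = \sqrt{-83 + u}$ ($g{\left(u \right)} = \sqrt{u - 83} = \sqrt{-83 + u}$)
$g{\left(194 \right)} - \left(21186 + r\right) = \sqrt{-83 + 194} - 42401 = \sqrt{111} - 42401 = -42401 + \sqrt{111}$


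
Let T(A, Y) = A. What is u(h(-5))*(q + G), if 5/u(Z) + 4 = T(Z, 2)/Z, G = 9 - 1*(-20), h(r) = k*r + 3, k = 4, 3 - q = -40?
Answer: -120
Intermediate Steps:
q = 43 (q = 3 - 1*(-40) = 3 + 40 = 43)
h(r) = 3 + 4*r (h(r) = 4*r + 3 = 3 + 4*r)
G = 29 (G = 9 + 20 = 29)
u(Z) = -5/3 (u(Z) = 5/(-4 + Z/Z) = 5/(-4 + 1) = 5/(-3) = 5*(-⅓) = -5/3)
u(h(-5))*(q + G) = -5*(43 + 29)/3 = -5/3*72 = -120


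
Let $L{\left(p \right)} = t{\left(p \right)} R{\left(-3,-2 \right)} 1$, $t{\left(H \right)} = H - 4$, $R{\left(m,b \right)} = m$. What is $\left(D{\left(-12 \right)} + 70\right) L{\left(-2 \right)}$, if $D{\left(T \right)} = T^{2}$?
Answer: $3852$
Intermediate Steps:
$t{\left(H \right)} = -4 + H$
$L{\left(p \right)} = 12 - 3 p$ ($L{\left(p \right)} = \left(-4 + p\right) \left(-3\right) 1 = \left(12 - 3 p\right) 1 = 12 - 3 p$)
$\left(D{\left(-12 \right)} + 70\right) L{\left(-2 \right)} = \left(\left(-12\right)^{2} + 70\right) \left(12 - -6\right) = \left(144 + 70\right) \left(12 + 6\right) = 214 \cdot 18 = 3852$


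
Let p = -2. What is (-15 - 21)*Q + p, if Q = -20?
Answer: 718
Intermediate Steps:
(-15 - 21)*Q + p = (-15 - 21)*(-20) - 2 = -36*(-20) - 2 = 720 - 2 = 718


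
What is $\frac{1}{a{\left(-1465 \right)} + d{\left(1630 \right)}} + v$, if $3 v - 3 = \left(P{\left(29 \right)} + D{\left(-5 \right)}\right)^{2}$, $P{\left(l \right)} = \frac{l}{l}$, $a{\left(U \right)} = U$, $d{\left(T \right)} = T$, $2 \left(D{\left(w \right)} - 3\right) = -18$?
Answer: $\frac{1541}{165} \approx 9.3394$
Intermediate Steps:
$D{\left(w \right)} = -6$ ($D{\left(w \right)} = 3 + \frac{1}{2} \left(-18\right) = 3 - 9 = -6$)
$P{\left(l \right)} = 1$
$v = \frac{28}{3}$ ($v = 1 + \frac{\left(1 - 6\right)^{2}}{3} = 1 + \frac{\left(-5\right)^{2}}{3} = 1 + \frac{1}{3} \cdot 25 = 1 + \frac{25}{3} = \frac{28}{3} \approx 9.3333$)
$\frac{1}{a{\left(-1465 \right)} + d{\left(1630 \right)}} + v = \frac{1}{-1465 + 1630} + \frac{28}{3} = \frac{1}{165} + \frac{28}{3} = \frac{1541}{165}$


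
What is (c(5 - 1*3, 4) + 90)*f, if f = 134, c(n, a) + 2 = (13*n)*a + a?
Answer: 26264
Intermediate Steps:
c(n, a) = -2 + a + 13*a*n (c(n, a) = -2 + ((13*n)*a + a) = -2 + (13*a*n + a) = -2 + (a + 13*a*n) = -2 + a + 13*a*n)
(c(5 - 1*3, 4) + 90)*f = ((-2 + 4 + 13*4*(5 - 1*3)) + 90)*134 = ((-2 + 4 + 13*4*(5 - 3)) + 90)*134 = ((-2 + 4 + 13*4*2) + 90)*134 = ((-2 + 4 + 104) + 90)*134 = (106 + 90)*134 = 196*134 = 26264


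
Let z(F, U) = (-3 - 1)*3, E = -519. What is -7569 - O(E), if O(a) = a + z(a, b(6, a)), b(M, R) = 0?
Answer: -7038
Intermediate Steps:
z(F, U) = -12 (z(F, U) = -4*3 = -12)
O(a) = -12 + a (O(a) = a - 12 = -12 + a)
-7569 - O(E) = -7569 - (-12 - 519) = -7569 - 1*(-531) = -7569 + 531 = -7038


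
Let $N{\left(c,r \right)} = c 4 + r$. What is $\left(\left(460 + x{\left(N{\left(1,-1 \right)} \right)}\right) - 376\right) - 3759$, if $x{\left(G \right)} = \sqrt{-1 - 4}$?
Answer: $-3675 + i \sqrt{5} \approx -3675.0 + 2.2361 i$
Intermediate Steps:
$N{\left(c,r \right)} = r + 4 c$ ($N{\left(c,r \right)} = 4 c + r = r + 4 c$)
$x{\left(G \right)} = i \sqrt{5}$ ($x{\left(G \right)} = \sqrt{-5} = i \sqrt{5}$)
$\left(\left(460 + x{\left(N{\left(1,-1 \right)} \right)}\right) - 376\right) - 3759 = \left(\left(460 + i \sqrt{5}\right) - 376\right) - 3759 = \left(84 + i \sqrt{5}\right) - 3759 = -3675 + i \sqrt{5}$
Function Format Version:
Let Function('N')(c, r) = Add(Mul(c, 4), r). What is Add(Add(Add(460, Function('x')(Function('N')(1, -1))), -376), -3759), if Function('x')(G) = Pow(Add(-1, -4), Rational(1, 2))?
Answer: Add(-3675, Mul(I, Pow(5, Rational(1, 2)))) ≈ Add(-3675.0, Mul(2.2361, I))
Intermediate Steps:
Function('N')(c, r) = Add(r, Mul(4, c)) (Function('N')(c, r) = Add(Mul(4, c), r) = Add(r, Mul(4, c)))
Function('x')(G) = Mul(I, Pow(5, Rational(1, 2))) (Function('x')(G) = Pow(-5, Rational(1, 2)) = Mul(I, Pow(5, Rational(1, 2))))
Add(Add(Add(460, Function('x')(Function('N')(1, -1))), -376), -3759) = Add(Add(Add(460, Mul(I, Pow(5, Rational(1, 2)))), -376), -3759) = Add(Add(84, Mul(I, Pow(5, Rational(1, 2)))), -3759) = Add(-3675, Mul(I, Pow(5, Rational(1, 2))))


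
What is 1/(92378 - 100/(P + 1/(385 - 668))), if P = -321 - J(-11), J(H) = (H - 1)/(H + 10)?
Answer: 4712/435286551 ≈ 1.0825e-5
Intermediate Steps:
J(H) = (-1 + H)/(10 + H)
P = -333 (P = -321 - (-1 - 11)/(10 - 11) = -321 - (-12)/(-1) = -321 - (-1)*(-12) = -321 - 1*12 = -321 - 12 = -333)
1/(92378 - 100/(P + 1/(385 - 668))) = 1/(92378 - 100/(-333 + 1/(385 - 668))) = 1/(92378 - 100/(-333 + 1/(-283))) = 1/(92378 - 100/(-333 - 1/283)) = 1/(92378 - 100/(-94240/283)) = 1/(92378 - 283/94240*(-100)) = 1/(92378 + 1415/4712) = 1/(435286551/4712) = 4712/435286551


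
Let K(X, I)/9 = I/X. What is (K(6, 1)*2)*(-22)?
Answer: -66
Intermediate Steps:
K(X, I) = 9*I/X (K(X, I) = 9*(I/X) = 9*I/X)
(K(6, 1)*2)*(-22) = ((9*1/6)*2)*(-22) = ((9*1*(⅙))*2)*(-22) = ((3/2)*2)*(-22) = 3*(-22) = -66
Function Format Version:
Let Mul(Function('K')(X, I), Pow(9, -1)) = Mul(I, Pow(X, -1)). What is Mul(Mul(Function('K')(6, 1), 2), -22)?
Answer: -66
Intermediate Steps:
Function('K')(X, I) = Mul(9, I, Pow(X, -1)) (Function('K')(X, I) = Mul(9, Mul(I, Pow(X, -1))) = Mul(9, I, Pow(X, -1)))
Mul(Mul(Function('K')(6, 1), 2), -22) = Mul(Mul(Mul(9, 1, Pow(6, -1)), 2), -22) = Mul(Mul(Mul(9, 1, Rational(1, 6)), 2), -22) = Mul(Mul(Rational(3, 2), 2), -22) = Mul(3, -22) = -66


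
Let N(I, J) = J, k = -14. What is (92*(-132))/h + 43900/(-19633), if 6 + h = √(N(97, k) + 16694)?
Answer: -180100876/27230971 - 2024*√4170/1387 ≈ -100.85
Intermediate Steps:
h = -6 + 2*√4170 (h = -6 + √(-14 + 16694) = -6 + √16680 = -6 + 2*√4170 ≈ 123.15)
(92*(-132))/h + 43900/(-19633) = (92*(-132))/(-6 + 2*√4170) + 43900/(-19633) = -12144/(-6 + 2*√4170) + 43900*(-1/19633) = -12144/(-6 + 2*√4170) - 43900/19633 = -43900/19633 - 12144/(-6 + 2*√4170)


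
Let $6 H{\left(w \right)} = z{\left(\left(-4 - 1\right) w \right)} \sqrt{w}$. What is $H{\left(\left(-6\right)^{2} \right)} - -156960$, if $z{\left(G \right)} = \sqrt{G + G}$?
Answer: $156960 + 6 i \sqrt{10} \approx 1.5696 \cdot 10^{5} + 18.974 i$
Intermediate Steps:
$z{\left(G \right)} = \sqrt{2} \sqrt{G}$ ($z{\left(G \right)} = \sqrt{2 G} = \sqrt{2} \sqrt{G}$)
$H{\left(w \right)} = \frac{\sqrt{10} \sqrt{w} \sqrt{- w}}{6}$ ($H{\left(w \right)} = \frac{\sqrt{2} \sqrt{\left(-4 - 1\right) w} \sqrt{w}}{6} = \frac{\sqrt{2} \sqrt{- 5 w} \sqrt{w}}{6} = \frac{\sqrt{2} \sqrt{5} \sqrt{- w} \sqrt{w}}{6} = \frac{\sqrt{10} \sqrt{- w} \sqrt{w}}{6} = \frac{\sqrt{10} \sqrt{w} \sqrt{- w}}{6}$)
$H{\left(\left(-6\right)^{2} \right)} - -156960 = \frac{\sqrt{10} \sqrt{\left(-6\right)^{2}} \sqrt{- \left(-6\right)^{2}}}{6} - -156960 = \frac{\sqrt{10} \sqrt{36} \sqrt{\left(-1\right) 36}}{6} + 156960 = \frac{1}{6} \sqrt{10} \cdot 6 \sqrt{-36} + 156960 = \frac{1}{6} \sqrt{10} \cdot 6 \cdot 6 i + 156960 = 6 i \sqrt{10} + 156960 = 156960 + 6 i \sqrt{10}$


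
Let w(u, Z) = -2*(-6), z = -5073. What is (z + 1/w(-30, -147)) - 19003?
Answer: -288911/12 ≈ -24076.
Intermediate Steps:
w(u, Z) = 12
(z + 1/w(-30, -147)) - 19003 = (-5073 + 1/12) - 19003 = -60875/12 - 19003 = -288911/12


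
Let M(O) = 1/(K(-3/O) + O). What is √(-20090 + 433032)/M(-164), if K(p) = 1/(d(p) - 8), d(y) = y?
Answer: -214840*√412942/1309 ≈ -1.0547e+5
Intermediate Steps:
K(p) = 1/(-8 + p) (K(p) = 1/(p - 8) = 1/(-8 + p))
M(O) = 1/(O + 1/(-8 - 3/O)) (M(O) = 1/(1/(-8 - 3/O) + O) = 1/(O + 1/(-8 - 3/O)))
√(-20090 + 433032)/M(-164) = √(-20090 + 433032)/(((½)*(3 + 8*(-164))/(-164*(1 + 4*(-164))))) = √412942/(((½)*(-1/164)*(3 - 1312)/(1 - 656))) = √412942/(((½)*(-1/164)*(-1309)/(-655))) = √412942/(((½)*(-1/164)*(-1/655)*(-1309))) = √412942/(-1309/214840) = √412942*(-214840/1309) = -214840*√412942/1309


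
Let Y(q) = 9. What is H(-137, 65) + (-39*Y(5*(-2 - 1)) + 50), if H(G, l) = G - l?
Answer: -503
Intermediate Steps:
H(-137, 65) + (-39*Y(5*(-2 - 1)) + 50) = (-137 - 1*65) + (-39*9 + 50) = (-137 - 65) + (-351 + 50) = -202 - 301 = -503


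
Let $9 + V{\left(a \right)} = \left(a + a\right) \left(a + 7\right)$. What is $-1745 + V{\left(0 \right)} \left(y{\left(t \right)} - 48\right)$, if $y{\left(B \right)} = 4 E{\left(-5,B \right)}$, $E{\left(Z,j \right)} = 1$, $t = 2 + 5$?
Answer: $-1349$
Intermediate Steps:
$t = 7$
$y{\left(B \right)} = 4$ ($y{\left(B \right)} = 4 \cdot 1 = 4$)
$V{\left(a \right)} = -9 + 2 a \left(7 + a\right)$ ($V{\left(a \right)} = -9 + \left(a + a\right) \left(a + 7\right) = -9 + 2 a \left(7 + a\right)$)
$-1745 + V{\left(0 \right)} \left(y{\left(t \right)} - 48\right) = -1745 + \left(-9 + 2 \cdot 0^{2} + 14 \cdot 0\right) \left(4 - 48\right) = -1745 + \left(-9 + 2 \cdot 0 + 0\right) \left(-44\right) = -1745 + \left(-9 + 0 + 0\right) \left(-44\right) = -1745 - -396 = -1745 + 396 = -1349$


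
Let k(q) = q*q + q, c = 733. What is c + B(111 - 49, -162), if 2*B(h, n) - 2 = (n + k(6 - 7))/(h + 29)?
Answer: 66713/91 ≈ 733.11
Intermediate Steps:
k(q) = q + q² (k(q) = q² + q = q + q²)
B(h, n) = 1 + n/(2*(29 + h)) (B(h, n) = 1 + ((n + (6 - 7)*(1 + (6 - 7)))/(h + 29))/2 = 1 + ((n - (1 - 1))/(29 + h))/2 = 1 + ((n - 1*0)/(29 + h))/2 = 1 + ((n + 0)/(29 + h))/2 = 1 + (n/(29 + h))/2 = 1 + n/(2*(29 + h)))
c + B(111 - 49, -162) = 733 + (29 + (111 - 49) + (½)*(-162))/(29 + (111 - 49)) = 733 + (29 + 62 - 81)/(29 + 62) = 733 + 10/91 = 66713/91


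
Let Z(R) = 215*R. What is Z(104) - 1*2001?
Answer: 20359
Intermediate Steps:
Z(104) - 1*2001 = 215*104 - 1*2001 = 22360 - 2001 = 20359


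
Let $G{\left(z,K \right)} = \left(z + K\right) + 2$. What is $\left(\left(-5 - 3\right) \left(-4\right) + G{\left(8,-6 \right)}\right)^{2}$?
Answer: $1296$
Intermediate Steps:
$G{\left(z,K \right)} = 2 + K + z$ ($G{\left(z,K \right)} = \left(K + z\right) + 2 = 2 + K + z$)
$\left(\left(-5 - 3\right) \left(-4\right) + G{\left(8,-6 \right)}\right)^{2} = \left(\left(-5 - 3\right) \left(-4\right) + \left(2 - 6 + 8\right)\right)^{2} = \left(\left(-8\right) \left(-4\right) + 4\right)^{2} = \left(32 + 4\right)^{2} = 36^{2} = 1296$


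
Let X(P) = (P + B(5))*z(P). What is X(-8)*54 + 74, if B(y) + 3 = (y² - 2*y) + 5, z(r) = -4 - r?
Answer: 2018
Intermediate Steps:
B(y) = 2 + y² - 2*y (B(y) = -3 + ((y² - 2*y) + 5) = -3 + (5 + y² - 2*y) = 2 + y² - 2*y)
X(P) = (-4 - P)*(17 + P) (X(P) = (P + (2 + 5² - 2*5))*(-4 - P) = (P + (2 + 25 - 10))*(-4 - P) = (P + 17)*(-4 - P) = (17 + P)*(-4 - P) = (-4 - P)*(17 + P))
X(-8)*54 + 74 = -(4 - 8)*(17 - 8)*54 + 74 = -1*(-4)*9*54 + 74 = 36*54 + 74 = 1944 + 74 = 2018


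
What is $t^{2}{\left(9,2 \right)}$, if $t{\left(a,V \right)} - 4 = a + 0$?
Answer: $169$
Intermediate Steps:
$t{\left(a,V \right)} = 4 + a$ ($t{\left(a,V \right)} = 4 + \left(a + 0\right) = 4 + a$)
$t^{2}{\left(9,2 \right)} = \left(4 + 9\right)^{2} = 13^{2} = 169$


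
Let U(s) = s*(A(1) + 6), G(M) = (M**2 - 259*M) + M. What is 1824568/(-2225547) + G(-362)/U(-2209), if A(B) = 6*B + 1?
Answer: -551897887936/63911033199 ≈ -8.6354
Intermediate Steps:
A(B) = 1 + 6*B
G(M) = M**2 - 258*M
U(s) = 13*s (U(s) = s*((1 + 6*1) + 6) = s*((1 + 6) + 6) = s*(7 + 6) = s*13 = 13*s)
1824568/(-2225547) + G(-362)/U(-2209) = 1824568/(-2225547) + (-362*(-258 - 362))/((13*(-2209))) = 1824568*(-1/2225547) - 362*(-620)/(-28717) = -1824568/2225547 + 224440*(-1/28717) = -1824568/2225547 - 224440/28717 = -551897887936/63911033199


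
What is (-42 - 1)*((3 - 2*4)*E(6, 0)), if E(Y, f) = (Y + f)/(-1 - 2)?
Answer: -430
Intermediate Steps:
E(Y, f) = -Y/3 - f/3 (E(Y, f) = (Y + f)/(-3) = (Y + f)*(-⅓) = -Y/3 - f/3)
(-42 - 1)*((3 - 2*4)*E(6, 0)) = (-42 - 1)*((3 - 2*4)*(-⅓*6 - ⅓*0)) = -43*(3 - 8)*(-2 + 0) = -(-215)*(-2) = -43*10 = -430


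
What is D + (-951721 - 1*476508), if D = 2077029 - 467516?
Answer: 181284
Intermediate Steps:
D = 1609513
D + (-951721 - 1*476508) = 1609513 + (-951721 - 1*476508) = 1609513 + (-951721 - 476508) = 1609513 - 1428229 = 181284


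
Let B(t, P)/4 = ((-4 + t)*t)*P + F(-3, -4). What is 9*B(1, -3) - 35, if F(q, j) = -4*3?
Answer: -143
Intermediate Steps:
F(q, j) = -12
B(t, P) = -48 + 4*P*t*(-4 + t) (B(t, P) = 4*(((-4 + t)*t)*P - 12) = 4*((t*(-4 + t))*P - 12) = 4*(P*t*(-4 + t) - 12) = 4*(-12 + P*t*(-4 + t)) = -48 + 4*P*t*(-4 + t))
9*B(1, -3) - 35 = 9*(-48 - 16*(-3)*1 + 4*(-3)*1**2) - 35 = 9*(-48 + 48 + 4*(-3)*1) - 35 = 9*(-48 + 48 - 12) - 35 = 9*(-12) - 35 = -108 - 35 = -143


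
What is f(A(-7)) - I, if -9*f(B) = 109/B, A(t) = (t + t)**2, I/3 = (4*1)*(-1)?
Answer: 21059/1764 ≈ 11.938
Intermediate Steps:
I = -12 (I = 3*((4*1)*(-1)) = 3*(4*(-1)) = 3*(-4) = -12)
A(t) = 4*t**2 (A(t) = (2*t)**2 = 4*t**2)
f(B) = -109/(9*B)
f(A(-7)) - I = -109/(9*(4*(-7)**2)) - 1*(-12) = -109/(9*(4*49)) + 12 = -109/9/196 + 12 = -109/9*1/196 + 12 = -109/1764 + 12 = 21059/1764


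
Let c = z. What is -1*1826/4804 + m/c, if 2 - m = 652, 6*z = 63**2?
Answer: -4330499/3177846 ≈ -1.3627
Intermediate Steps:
z = 1323/2 (z = (1/6)*63**2 = (1/6)*3969 = 1323/2 ≈ 661.50)
c = 1323/2 ≈ 661.50
m = -650 (m = 2 - 1*652 = 2 - 652 = -650)
-1*1826/4804 + m/c = -1*1826/4804 - 650/1323/2 = -1826*1/4804 - 650*2/1323 = -913/2402 - 1300/1323 = -4330499/3177846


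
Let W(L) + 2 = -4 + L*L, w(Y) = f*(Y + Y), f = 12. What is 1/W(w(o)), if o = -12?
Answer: 1/82938 ≈ 1.2057e-5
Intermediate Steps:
w(Y) = 24*Y (w(Y) = 12*(Y + Y) = 12*(2*Y) = 24*Y)
W(L) = -6 + L**2 (W(L) = -2 + (-4 + L*L) = -2 + (-4 + L**2) = -6 + L**2)
1/W(w(o)) = 1/(-6 + (24*(-12))**2) = 1/(-6 + (-288)**2) = 1/(-6 + 82944) = 1/82938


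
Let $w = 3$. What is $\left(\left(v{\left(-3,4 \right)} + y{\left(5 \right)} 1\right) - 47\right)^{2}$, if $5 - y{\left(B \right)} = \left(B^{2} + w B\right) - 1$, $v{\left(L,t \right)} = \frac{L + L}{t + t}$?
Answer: $\frac{106929}{16} \approx 6683.1$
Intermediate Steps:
$v{\left(L,t \right)} = \frac{L}{t}$ ($v{\left(L,t \right)} = \frac{2 L}{2 t} = 2 L \frac{1}{2 t} = \frac{L}{t}$)
$y{\left(B \right)} = 6 - B^{2} - 3 B$ ($y{\left(B \right)} = 5 - \left(\left(B^{2} + 3 B\right) - 1\right) = 5 - \left(-1 + B^{2} + 3 B\right) = 6 - B^{2} - 3 B$)
$\left(\left(v{\left(-3,4 \right)} + y{\left(5 \right)} 1\right) - 47\right)^{2} = \left(\left(- \frac{3}{4} + \left(6 - 5^{2} - 15\right) 1\right) - 47\right)^{2} = \left(\left(\left(-3\right) \frac{1}{4} + \left(6 - 25 - 15\right) 1\right) - 47\right)^{2} = \left(\left(- \frac{3}{4} + \left(6 - 25 - 15\right) 1\right) - 47\right)^{2} = \left(\left(- \frac{3}{4} - 34\right) - 47\right)^{2} = \left(- \frac{139}{4} - 47\right)^{2} = \left(- \frac{327}{4}\right)^{2} = \frac{106929}{16}$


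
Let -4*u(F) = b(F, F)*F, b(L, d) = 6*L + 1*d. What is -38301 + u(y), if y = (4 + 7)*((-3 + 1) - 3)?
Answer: -174379/4 ≈ -43595.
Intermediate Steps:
y = -55 (y = 11*(-2 - 3) = 11*(-5) = -55)
b(L, d) = d + 6*L (b(L, d) = 6*L + d = d + 6*L)
u(F) = -7*F²/4 (u(F) = -(F + 6*F)*F/4 = -7*F*F/4 = -7*F²/4)
-38301 + u(y) = -38301 - 7/4*(-55)² = -38301 - 7/4*3025 = -38301 - 21175/4 = -174379/4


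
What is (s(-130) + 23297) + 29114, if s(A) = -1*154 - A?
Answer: 52387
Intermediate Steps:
s(A) = -154 - A
(s(-130) + 23297) + 29114 = ((-154 - 1*(-130)) + 23297) + 29114 = ((-154 + 130) + 23297) + 29114 = (-24 + 23297) + 29114 = 23273 + 29114 = 52387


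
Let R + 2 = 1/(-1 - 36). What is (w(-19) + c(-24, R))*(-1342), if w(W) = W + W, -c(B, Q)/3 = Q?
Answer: 1584902/37 ≈ 42835.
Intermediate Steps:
R = -75/37 (R = -2 + 1/(-1 - 36) = -2 + 1/(-37) = -2 - 1/37 = -75/37 ≈ -2.0270)
c(B, Q) = -3*Q
w(W) = 2*W
(w(-19) + c(-24, R))*(-1342) = (2*(-19) - 3*(-75/37))*(-1342) = (-38 + 225/37)*(-1342) = -1181/37*(-1342) = 1584902/37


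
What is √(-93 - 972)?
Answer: I*√1065 ≈ 32.634*I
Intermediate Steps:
√(-93 - 972) = √(-1065) = I*√1065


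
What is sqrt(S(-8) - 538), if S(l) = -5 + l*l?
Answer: I*sqrt(479) ≈ 21.886*I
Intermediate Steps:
S(l) = -5 + l**2
sqrt(S(-8) - 538) = sqrt((-5 + (-8)**2) - 538) = sqrt((-5 + 64) - 538) = sqrt(59 - 538) = sqrt(-479) = I*sqrt(479)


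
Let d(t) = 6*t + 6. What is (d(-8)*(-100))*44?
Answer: 184800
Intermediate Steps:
d(t) = 6 + 6*t
(d(-8)*(-100))*44 = ((6 + 6*(-8))*(-100))*44 = ((6 - 48)*(-100))*44 = -42*(-100)*44 = 4200*44 = 184800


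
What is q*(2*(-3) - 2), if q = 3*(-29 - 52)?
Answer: 1944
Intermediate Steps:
q = -243 (q = 3*(-81) = -243)
q*(2*(-3) - 2) = -243*(2*(-3) - 2) = -243*(-6 - 2) = -243*(-8) = 1944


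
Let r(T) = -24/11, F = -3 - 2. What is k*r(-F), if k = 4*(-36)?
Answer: 3456/11 ≈ 314.18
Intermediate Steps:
F = -5
k = -144
r(T) = -24/11 (r(T) = -24*1/11 = -24/11)
k*r(-F) = -144*(-24/11) = 3456/11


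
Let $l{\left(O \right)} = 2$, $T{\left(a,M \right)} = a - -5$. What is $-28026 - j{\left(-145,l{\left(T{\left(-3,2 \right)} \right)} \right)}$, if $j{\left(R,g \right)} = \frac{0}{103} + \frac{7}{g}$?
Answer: $- \frac{56059}{2} \approx -28030.0$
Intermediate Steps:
$T{\left(a,M \right)} = 5 + a$ ($T{\left(a,M \right)} = a + 5 = 5 + a$)
$j{\left(R,g \right)} = \frac{7}{g}$ ($j{\left(R,g \right)} = 0 \cdot \frac{1}{103} + \frac{7}{g} = 0 + \frac{7}{g} = \frac{7}{g}$)
$-28026 - j{\left(-145,l{\left(T{\left(-3,2 \right)} \right)} \right)} = -28026 - \frac{7}{2} = - \frac{56059}{2}$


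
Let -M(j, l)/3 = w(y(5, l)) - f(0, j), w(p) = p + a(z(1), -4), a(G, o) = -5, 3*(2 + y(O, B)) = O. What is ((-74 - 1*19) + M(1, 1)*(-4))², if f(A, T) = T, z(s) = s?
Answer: 28561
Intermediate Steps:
y(O, B) = -2 + O/3
w(p) = -5 + p (w(p) = p - 5 = -5 + p)
M(j, l) = 16 + 3*j (M(j, l) = -3*((-5 + (-2 + (⅓)*5)) - j) = -3*((-5 + (-2 + 5/3)) - j) = -3*((-5 - ⅓) - j) = -3*(-16/3 - j) = 16 + 3*j)
((-74 - 1*19) + M(1, 1)*(-4))² = ((-74 - 1*19) + (16 + 3*1)*(-4))² = ((-74 - 19) + (16 + 3)*(-4))² = (-93 + 19*(-4))² = (-93 - 76)² = (-169)² = 28561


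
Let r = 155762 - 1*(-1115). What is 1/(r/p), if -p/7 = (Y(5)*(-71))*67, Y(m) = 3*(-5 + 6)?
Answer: 14271/22411 ≈ 0.63679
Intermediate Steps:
r = 156877 (r = 155762 + 1115 = 156877)
Y(m) = 3 (Y(m) = 3*1 = 3)
p = 99897 (p = -7*3*(-71)*67 = -(-1491)*67 = -7*(-14271) = 99897)
1/(r/p) = 1/(156877/99897) = 1/(156877*(1/99897)) = 1/(22411/14271) = 14271/22411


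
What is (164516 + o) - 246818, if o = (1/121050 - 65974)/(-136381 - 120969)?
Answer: -2563881818532301/31152217500 ≈ -82302.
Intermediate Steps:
o = 7986152699/31152217500 (o = (1/121050 - 65974)/(-257350) = -7986152699/121050*(-1/257350) = 7986152699/31152217500 ≈ 0.25636)
(164516 + o) - 246818 = (164516 + 7986152699/31152217500) - 246818 = 5125046200382699/31152217500 - 246818 = -2563881818532301/31152217500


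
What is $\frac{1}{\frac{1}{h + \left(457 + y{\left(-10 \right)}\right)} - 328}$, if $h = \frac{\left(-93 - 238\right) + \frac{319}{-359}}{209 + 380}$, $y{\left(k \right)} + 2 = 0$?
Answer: $- \frac{96091057}{31517655245} \approx -0.0030488$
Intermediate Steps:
$y{\left(k \right)} = -2$ ($y{\left(k \right)} = -2 + 0 = -2$)
$h = - \frac{119148}{211451}$ ($h = \frac{-331 + 319 \left(- \frac{1}{359}\right)}{589} = \left(-331 - \frac{319}{359}\right) \frac{1}{589} = \left(- \frac{119148}{359}\right) \frac{1}{589} = - \frac{119148}{211451} \approx -0.56348$)
$\frac{1}{\frac{1}{h + \left(457 + y{\left(-10 \right)}\right)} - 328} = \frac{1}{\frac{1}{- \frac{119148}{211451} + \left(457 - 2\right)} - 328} = \frac{1}{\frac{1}{- \frac{119148}{211451} + 455} - 328} = \frac{1}{\frac{1}{\frac{96091057}{211451}} - 328} = \frac{1}{\frac{211451}{96091057} - 328} = \frac{1}{- \frac{31517655245}{96091057}} = - \frac{96091057}{31517655245}$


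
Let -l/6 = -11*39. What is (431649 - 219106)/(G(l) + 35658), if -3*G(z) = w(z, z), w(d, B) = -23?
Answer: 637629/106997 ≈ 5.9593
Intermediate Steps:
l = 2574 (l = -(-66)*39 = -6*(-429) = 2574)
G(z) = 23/3 (G(z) = -1/3*(-23) = 23/3)
(431649 - 219106)/(G(l) + 35658) = (431649 - 219106)/(23/3 + 35658) = 212543/(106997/3) = 212543*(3/106997) = 637629/106997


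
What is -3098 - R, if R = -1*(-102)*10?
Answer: -4118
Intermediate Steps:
R = 1020 (R = 102*10 = 1020)
-3098 - R = -3098 - 1*1020 = -3098 - 1020 = -4118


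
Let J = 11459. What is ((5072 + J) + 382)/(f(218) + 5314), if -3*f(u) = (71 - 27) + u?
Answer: 50739/15680 ≈ 3.2359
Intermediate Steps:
f(u) = -44/3 - u/3 (f(u) = -((71 - 27) + u)/3 = -(44 + u)/3 = -44/3 - u/3)
((5072 + J) + 382)/(f(218) + 5314) = ((5072 + 11459) + 382)/((-44/3 - ⅓*218) + 5314) = (16531 + 382)/((-44/3 - 218/3) + 5314) = 16913/(-262/3 + 5314) = 16913/(15680/3) = 16913*(3/15680) = 50739/15680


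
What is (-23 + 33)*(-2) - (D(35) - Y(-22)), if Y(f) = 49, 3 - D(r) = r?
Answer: 61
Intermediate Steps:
D(r) = 3 - r
(-23 + 33)*(-2) - (D(35) - Y(-22)) = (-23 + 33)*(-2) - ((3 - 1*35) - 1*49) = 10*(-2) - ((3 - 35) - 49) = -20 - (-32 - 49) = -20 - 1*(-81) = -20 + 81 = 61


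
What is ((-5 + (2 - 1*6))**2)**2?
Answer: 6561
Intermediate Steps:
((-5 + (2 - 1*6))**2)**2 = ((-5 + (2 - 6))**2)**2 = ((-5 - 4)**2)**2 = ((-9)**2)**2 = 81**2 = 6561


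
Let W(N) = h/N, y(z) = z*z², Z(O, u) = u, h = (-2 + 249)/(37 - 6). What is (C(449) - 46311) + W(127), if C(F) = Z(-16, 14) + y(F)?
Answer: 356190437471/3937 ≈ 9.0473e+7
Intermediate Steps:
h = 247/31 ≈ 7.9677
y(z) = z³
C(F) = 14 + F³
W(N) = 247/(31*N)
(C(449) - 46311) + W(127) = ((14 + 449³) - 46311) + (247/31)/127 = ((14 + 90518849) - 46311) + (247/31)*(1/127) = (90518863 - 46311) + 247/3937 = 90472552 + 247/3937 = 356190437471/3937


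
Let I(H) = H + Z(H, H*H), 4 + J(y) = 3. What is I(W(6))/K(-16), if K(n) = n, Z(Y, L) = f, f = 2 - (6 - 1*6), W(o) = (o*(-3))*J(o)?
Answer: -5/4 ≈ -1.2500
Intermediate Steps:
J(y) = -1 (J(y) = -4 + 3 = -1)
W(o) = 3*o (W(o) = (o*(-3))*(-1) = -3*o*(-1) = 3*o)
f = 2 (f = 2 - (6 - 6) = 2 - 1*0 = 2 + 0 = 2)
Z(Y, L) = 2
I(H) = 2 + H (I(H) = H + 2 = 2 + H)
I(W(6))/K(-16) = (2 + 3*6)/(-16) = (2 + 18)*(-1/16) = 20*(-1/16) = -5/4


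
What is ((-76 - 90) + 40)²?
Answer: 15876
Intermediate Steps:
((-76 - 90) + 40)² = (-166 + 40)² = (-126)² = 15876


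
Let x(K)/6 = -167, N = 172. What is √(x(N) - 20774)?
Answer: 4*I*√1361 ≈ 147.57*I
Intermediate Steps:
x(K) = -1002 (x(K) = 6*(-167) = -1002)
√(x(N) - 20774) = √(-1002 - 20774) = √(-21776) = 4*I*√1361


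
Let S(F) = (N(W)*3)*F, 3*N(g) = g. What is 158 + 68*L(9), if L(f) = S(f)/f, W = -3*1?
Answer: -46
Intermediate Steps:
W = -3
N(g) = g/3
S(F) = -3*F (S(F) = (((⅓)*(-3))*3)*F = (-1*3)*F = -3*F)
L(f) = -3 (L(f) = (-3*f)/f = -3)
158 + 68*L(9) = 158 + 68*(-3) = 158 - 204 = -46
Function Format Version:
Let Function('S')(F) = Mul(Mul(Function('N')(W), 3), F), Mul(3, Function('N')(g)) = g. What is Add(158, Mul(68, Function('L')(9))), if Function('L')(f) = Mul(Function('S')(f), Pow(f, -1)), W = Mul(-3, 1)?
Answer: -46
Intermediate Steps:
W = -3
Function('N')(g) = Mul(Rational(1, 3), g)
Function('S')(F) = Mul(-3, F) (Function('S')(F) = Mul(Mul(Mul(Rational(1, 3), -3), 3), F) = Mul(Mul(-1, 3), F) = Mul(-3, F))
Function('L')(f) = -3 (Function('L')(f) = Mul(Mul(-3, f), Pow(f, -1)) = -3)
Add(158, Mul(68, Function('L')(9))) = Add(158, Mul(68, -3)) = Add(158, -204) = -46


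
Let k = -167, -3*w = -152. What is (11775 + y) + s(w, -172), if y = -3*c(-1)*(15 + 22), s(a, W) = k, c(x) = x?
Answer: 11719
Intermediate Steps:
w = 152/3 (w = -1/3*(-152) = 152/3 ≈ 50.667)
s(a, W) = -167
y = 111 (y = -(-3)*(15 + 22) = -(-3)*37 = -3*(-37) = 111)
(11775 + y) + s(w, -172) = (11775 + 111) - 167 = 11886 - 167 = 11719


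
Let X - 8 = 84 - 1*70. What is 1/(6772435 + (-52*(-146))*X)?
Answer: 1/6939459 ≈ 1.4410e-7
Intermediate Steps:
X = 22 (X = 8 + (84 - 1*70) = 8 + (84 - 70) = 8 + 14 = 22)
1/(6772435 + (-52*(-146))*X) = 1/(6772435 - 52*(-146)*22) = 1/(6772435 + 7592*22) = 1/(6772435 + 167024) = 1/6939459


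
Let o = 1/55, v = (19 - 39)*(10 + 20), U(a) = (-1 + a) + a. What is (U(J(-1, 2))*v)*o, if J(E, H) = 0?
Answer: 120/11 ≈ 10.909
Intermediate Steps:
U(a) = -1 + 2*a
v = -600 (v = -20*30 = -600)
o = 1/55 ≈ 0.018182
(U(J(-1, 2))*v)*o = ((-1 + 2*0)*(-600))*(1/55) = ((-1 + 0)*(-600))*(1/55) = -1*(-600)*(1/55) = 600*(1/55) = 120/11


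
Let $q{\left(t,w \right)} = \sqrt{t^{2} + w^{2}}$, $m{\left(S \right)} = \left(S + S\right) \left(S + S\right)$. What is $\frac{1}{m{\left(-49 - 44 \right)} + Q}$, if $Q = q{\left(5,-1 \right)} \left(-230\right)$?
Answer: $\frac{8649}{298876954} + \frac{115 \sqrt{26}}{597753908} \approx 2.9919 \cdot 10^{-5}$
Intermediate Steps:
$m{\left(S \right)} = 4 S^{2}$ ($m{\left(S \right)} = 2 S 2 S = 4 S^{2}$)
$Q = - 230 \sqrt{26}$ ($Q = \sqrt{5^{2} + \left(-1\right)^{2}} \left(-230\right) = \sqrt{25 + 1} \left(-230\right) = \sqrt{26} \left(-230\right) = - 230 \sqrt{26} \approx -1172.8$)
$\frac{1}{m{\left(-49 - 44 \right)} + Q} = \frac{1}{4 \left(-49 - 44\right)^{2} - 230 \sqrt{26}} = \frac{1}{4 \left(-93\right)^{2} - 230 \sqrt{26}} = \frac{1}{4 \cdot 8649 - 230 \sqrt{26}} = \frac{1}{34596 - 230 \sqrt{26}}$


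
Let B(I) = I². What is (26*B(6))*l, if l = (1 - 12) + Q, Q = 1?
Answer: -9360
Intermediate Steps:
l = -10 (l = (1 - 12) + 1 = -11 + 1 = -10)
(26*B(6))*l = (26*6²)*(-10) = (26*36)*(-10) = 936*(-10) = -9360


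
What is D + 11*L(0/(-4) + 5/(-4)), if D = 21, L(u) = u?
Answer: 29/4 ≈ 7.2500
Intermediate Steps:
D + 11*L(0/(-4) + 5/(-4)) = 21 + 11*(0/(-4) + 5/(-4)) = 21 + 11*(0*(-1/4) + 5*(-1/4)) = 21 + 11*(0 - 5/4) = 21 + 11*(-5/4) = 21 - 55/4 = 29/4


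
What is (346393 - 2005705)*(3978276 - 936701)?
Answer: -5046921896400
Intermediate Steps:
(346393 - 2005705)*(3978276 - 936701) = -1659312*3041575 = -5046921896400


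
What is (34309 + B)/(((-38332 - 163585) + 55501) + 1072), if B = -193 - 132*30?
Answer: -2513/12112 ≈ -0.20748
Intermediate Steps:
B = -4153 (B = -193 - 3960 = -4153)
(34309 + B)/(((-38332 - 163585) + 55501) + 1072) = (34309 - 4153)/(((-38332 - 163585) + 55501) + 1072) = 30156/((-201917 + 55501) + 1072) = 30156/(-146416 + 1072) = 30156/(-145344) = 30156*(-1/145344) = -2513/12112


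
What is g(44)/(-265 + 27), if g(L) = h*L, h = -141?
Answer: 3102/119 ≈ 26.067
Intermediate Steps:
g(L) = -141*L
g(44)/(-265 + 27) = (-141*44)/(-265 + 27) = -6204/(-238) = -1/238*(-6204) = 3102/119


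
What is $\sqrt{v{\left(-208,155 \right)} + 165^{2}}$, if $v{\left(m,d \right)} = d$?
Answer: $74 \sqrt{5} \approx 165.47$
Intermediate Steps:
$\sqrt{v{\left(-208,155 \right)} + 165^{2}} = \sqrt{155 + 165^{2}} = \sqrt{155 + 27225} = \sqrt{27380} = 74 \sqrt{5}$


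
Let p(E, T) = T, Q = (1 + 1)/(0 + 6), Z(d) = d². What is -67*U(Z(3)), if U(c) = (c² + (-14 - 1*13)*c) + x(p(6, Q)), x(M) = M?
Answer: 32495/3 ≈ 10832.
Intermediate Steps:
Q = ⅓ (Q = 2/6 = 2*(⅙) = ⅓ ≈ 0.33333)
U(c) = ⅓ + c² - 27*c (U(c) = (c² + (-14 - 1*13)*c) + ⅓ = (c² + (-14 - 13)*c) + ⅓ = (c² - 27*c) + ⅓ = ⅓ + c² - 27*c)
-67*U(Z(3)) = -67*(⅓ + (3²)² - 27*3²) = -67*(⅓ + 9² - 27*9) = -67*(⅓ + 81 - 243) = -67*(-485/3) = 32495/3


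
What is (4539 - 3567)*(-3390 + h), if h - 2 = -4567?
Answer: -7732260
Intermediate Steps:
h = -4565 (h = 2 - 4567 = -4565)
(4539 - 3567)*(-3390 + h) = (4539 - 3567)*(-3390 - 4565) = 972*(-7955) = -7732260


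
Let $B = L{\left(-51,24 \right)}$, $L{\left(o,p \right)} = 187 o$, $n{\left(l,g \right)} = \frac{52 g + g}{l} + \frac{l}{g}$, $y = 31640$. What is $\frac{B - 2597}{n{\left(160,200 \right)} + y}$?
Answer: $- \frac{242680}{634141} \approx -0.38269$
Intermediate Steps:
$n{\left(l,g \right)} = \frac{l}{g} + \frac{53 g}{l}$ ($n{\left(l,g \right)} = \frac{53 g}{l} + \frac{l}{g} = \frac{l}{g} + \frac{53 g}{l}$)
$B = -9537$ ($B = 187 \left(-51\right) = -9537$)
$\frac{B - 2597}{n{\left(160,200 \right)} + y} = \frac{-9537 - 2597}{\left(\frac{160}{200} + 53 \cdot 200 \cdot \frac{1}{160}\right) + 31640} = - \frac{12134}{\left(160 \cdot \frac{1}{200} + 53 \cdot 200 \cdot \frac{1}{160}\right) + 31640} = - \frac{12134}{\left(\frac{4}{5} + \frac{265}{4}\right) + 31640} = - \frac{12134}{\frac{1341}{20} + 31640} = - \frac{12134}{\frac{634141}{20}} = \left(-12134\right) \frac{20}{634141} = - \frac{242680}{634141}$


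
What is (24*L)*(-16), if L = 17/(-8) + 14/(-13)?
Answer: 15984/13 ≈ 1229.5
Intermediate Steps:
L = -333/104 (L = 17*(-1/8) + 14*(-1/13) = -17/8 - 14/13 = -333/104 ≈ -3.2019)
(24*L)*(-16) = (24*(-333/104))*(-16) = -999/13*(-16) = 15984/13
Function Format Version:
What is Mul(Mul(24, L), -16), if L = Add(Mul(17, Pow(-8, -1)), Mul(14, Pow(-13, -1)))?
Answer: Rational(15984, 13) ≈ 1229.5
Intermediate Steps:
L = Rational(-333, 104) (L = Add(Mul(17, Rational(-1, 8)), Mul(14, Rational(-1, 13))) = Add(Rational(-17, 8), Rational(-14, 13)) = Rational(-333, 104) ≈ -3.2019)
Mul(Mul(24, L), -16) = Mul(Mul(24, Rational(-333, 104)), -16) = Mul(Rational(-999, 13), -16) = Rational(15984, 13)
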